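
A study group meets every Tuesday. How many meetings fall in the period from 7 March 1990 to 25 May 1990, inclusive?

11 Tuesdays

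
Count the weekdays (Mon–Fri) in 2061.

260

2061-01-01 is a Saturday.
From 2061-01-01 to 2061-12-31 is 365 days inclusive.
365 = 7 × 52 + 1, so there are 52 full weeks plus 1 extra day.
Each full week contributes 5 weekdays (Mon–Fri): 52 × 5 = 260.
The 1 extra day is Sat — none qualify.
Total: 260 + 0 = 260.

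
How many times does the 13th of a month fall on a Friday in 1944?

1

The 13th falls on a Friday when the month's 13th has weekday Fri.
Jan 13 is Thu; Feb 13 is Sun; Mar 13 is Mon; Apr 13 is Thu; May 13 is Sat; Jun 13 is Tue; Jul 13 is Thu; Aug 13 is Sun; Sep 13 is Wed; Oct 13 is Fri ✓; Nov 13 is Mon; Dec 13 is Wed.
Friday the 13ths: Oct.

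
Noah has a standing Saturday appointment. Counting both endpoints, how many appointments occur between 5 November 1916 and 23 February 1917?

15

5 November 1916 is a Sunday.
The range spans 111 days (inclusive of both endpoints).
111 = 7 × 15 + 6, so there are 15 full weeks plus 6 extra days.
Each full week contributes one Saturday: 15 so far.
The 6 extra days are Sun, Mon, Tue, Wed, Thu, Fri — none qualify.
Total: 15 + 0 = 15.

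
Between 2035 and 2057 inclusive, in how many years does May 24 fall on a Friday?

3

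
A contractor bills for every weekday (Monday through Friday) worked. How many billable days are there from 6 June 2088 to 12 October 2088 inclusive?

92

6 June 2088 is a Sunday.
That's 129 days from start to end, counting both.
129 = 7 × 18 + 3, so there are 18 full weeks plus 3 extra days.
Each full week contributes 5 weekdays (Mon–Fri): 18 × 5 = 90.
The 3 extra days are Sun, Mon, Tue — 2 of them qualify.
Total: 90 + 2 = 92.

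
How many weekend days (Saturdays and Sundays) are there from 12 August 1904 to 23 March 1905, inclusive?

64

12 August 1904 is a Friday.
The range spans 224 days (inclusive of both endpoints).
224 = 7 × 32, so the span is exactly 32 full weeks.
Each full week contributes 2 weekend days (Sat, Sun): 32 × 2 = 64.
Total: 64.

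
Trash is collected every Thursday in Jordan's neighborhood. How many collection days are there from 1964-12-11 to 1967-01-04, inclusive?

107 Thursdays

1964-12-11 is a Friday.
That's 755 days from start to end, counting both.
755 = 7 × 107 + 6, so there are 107 full weeks plus 6 extra days.
Each full week contributes one Thursday: 107 so far.
The 6 extra days are Fri, Sat, Sun, Mon, Tue, Wed — none qualify.
Total: 107 + 0 = 107.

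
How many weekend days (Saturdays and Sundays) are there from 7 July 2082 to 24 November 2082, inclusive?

40

7 July 2082 is a Tuesday.
The range spans 141 days (inclusive of both endpoints).
141 = 7 × 20 + 1, so there are 20 full weeks plus 1 extra day.
Each full week contributes 2 weekend days (Sat, Sun): 20 × 2 = 40.
The 1 extra day is Tuesday — none qualify.
Total: 40 + 0 = 40.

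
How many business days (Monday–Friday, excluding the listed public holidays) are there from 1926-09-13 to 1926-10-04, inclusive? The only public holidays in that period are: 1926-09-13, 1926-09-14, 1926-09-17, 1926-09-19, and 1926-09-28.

1926-09-13 is a Monday.
From 1926-09-13 to 1926-10-04 is 22 days inclusive.
22 = 7 × 3 + 1, so there are 3 full weeks plus 1 extra day.
Each full week contributes 5 weekdays (Mon–Fri): 3 × 5 = 15.
The 1 extra day is Mon — 1 of them qualifies.
Total: 15 + 1 = 16.
Holidays: 1926-09-13 (Mon); 1926-09-14 (Tue); 1926-09-17 (Fri); 1926-09-19 (Sun); 1926-09-28 (Tue).
4 of the 5 holidays fall on weekdays; the rest are weekends and were already excluded.
Business days: 16 − 4 = 12.

12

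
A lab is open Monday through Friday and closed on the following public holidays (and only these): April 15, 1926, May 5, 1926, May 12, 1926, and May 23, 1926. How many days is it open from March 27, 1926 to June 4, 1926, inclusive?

47

March 27, 1926 is a Saturday.
From March 27, 1926 to June 4, 1926 is 70 days inclusive.
70 = 7 × 10, so the span is exactly 10 full weeks.
Each full week contributes 5 weekdays (Mon–Fri): 10 × 5 = 50.
Total: 50.
Holidays: April 15, 1926 (Thu); May 5, 1926 (Wed); May 12, 1926 (Wed); May 23, 1926 (Sun).
3 of the 4 holidays fall on weekdays; the rest are weekends and were already excluded.
Business days: 50 − 3 = 47.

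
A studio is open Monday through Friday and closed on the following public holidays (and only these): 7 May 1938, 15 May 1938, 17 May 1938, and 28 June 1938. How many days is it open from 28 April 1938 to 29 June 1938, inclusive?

28 April 1938 is a Thursday.
The range spans 63 days (inclusive of both endpoints).
63 = 7 × 9, so the span is exactly 9 full weeks.
Each full week contributes 5 weekdays (Mon–Fri): 9 × 5 = 45.
Holidays: 7 May 1938 (Sat); 15 May 1938 (Sun); 17 May 1938 (Tue); 28 June 1938 (Tue).
2 of the 4 holidays fall on weekdays; the rest are weekends and were already excluded.
Business days: 45 − 2 = 43.

43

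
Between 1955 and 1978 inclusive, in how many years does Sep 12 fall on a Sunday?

3

Day of week of September 12 in each year:
1955: Mon, 1956: Wed, 1957: Thu, 1958: Fri, 1959: Sat, 1960: Mon, 1961: Tue, 1962: Wed, 1963: Thu, 1964: Sat, 1965: Sun ✓, 1966: Mon, 1967: Tue, 1968: Thu, 1969: Fri, 1970: Sat, 1971: Sun ✓, 1972: Tue, 1973: Wed, 1974: Thu, 1975: Fri, 1976: Sun ✓, 1977: Mon, 1978: Tue
Sundays: 1965, 1971, 1976.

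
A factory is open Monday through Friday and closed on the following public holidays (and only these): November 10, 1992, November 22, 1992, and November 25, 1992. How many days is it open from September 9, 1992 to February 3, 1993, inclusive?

September 9, 1992 is a Wednesday.
The range spans 148 days (inclusive of both endpoints).
148 = 7 × 21 + 1, so there are 21 full weeks plus 1 extra day.
Each full week contributes 5 weekdays (Mon–Fri): 21 × 5 = 105.
The 1 extra day is Wednesday — 1 of them qualifies.
Total: 105 + 1 = 106.
Holidays: November 10, 1992 (Tue); November 22, 1992 (Sun); November 25, 1992 (Wed).
2 of the 3 holidays fall on weekdays; the rest are weekends and were already excluded.
Business days: 106 − 2 = 104.

104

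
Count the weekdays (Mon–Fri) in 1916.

260

1916-01-01 is a Saturday.
From 1916-01-01 to 1916-12-31 is 366 days inclusive.
366 = 7 × 52 + 2, so there are 52 full weeks plus 2 extra days.
Each full week contributes 5 weekdays (Mon–Fri): 52 × 5 = 260.
The 2 extra days are Saturday, Sunday — none qualify.
Total: 260 + 0 = 260.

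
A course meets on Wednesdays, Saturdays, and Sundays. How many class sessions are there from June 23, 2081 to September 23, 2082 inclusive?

June 23, 2081 is a Monday.
From June 23, 2081 to September 23, 2082 is 458 days inclusive.
458 = 7 × 65 + 3, so there are 65 full weeks plus 3 extra days.
Each full week contributes 3 days from the set (Wed, Sat, Sun): 65 × 3 = 195.
The 3 extra days are Mon, Tue, Wed — 1 of them qualifies.
Total: 195 + 1 = 196.

196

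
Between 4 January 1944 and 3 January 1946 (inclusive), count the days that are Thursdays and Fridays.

4 January 1944 is a Tuesday.
That's 731 days from start to end, counting both.
731 = 7 × 104 + 3, so there are 104 full weeks plus 3 extra days.
Each full week contributes 2 days from the set (Thu, Fri): 104 × 2 = 208.
The 3 extra days are Tuesday, Wednesday, Thursday — 1 of them qualifies.
Total: 208 + 1 = 209.

209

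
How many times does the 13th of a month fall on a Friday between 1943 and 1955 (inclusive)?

Friday-the-13ths by year:
1943: Aug
1944: Oct
1945: Apr, Jul
1946: Sep, Dec
1947: Jun
1948: Feb, Aug
1949: May
1950: Jan, Oct
1951: Apr, Jul
1952: Jun
1953: Feb, Mar, Nov
1954: Aug
1955: May

20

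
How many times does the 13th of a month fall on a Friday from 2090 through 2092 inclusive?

5

Friday-the-13ths by year:
2090: Jan, Oct
2091: Apr, Jul
2092: Jun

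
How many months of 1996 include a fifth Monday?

5

A month has five Mondays exactly when Monday falls within its first (length − 28) days.
Jan: 31 days, starts Mon → 5 of Mon, Tue, Wed ✓
Feb: 29 days, starts Thu → 5 of Thu
Mar: 31 days, starts Fri → 5 of Fri, Sat, Sun
Apr: 30 days, starts Mon → 5 of Mon, Tue ✓
May: 31 days, starts Wed → 5 of Wed, Thu, Fri
Jun: 30 days, starts Sat → 5 of Sat, Sun
Jul: 31 days, starts Mon → 5 of Mon, Tue, Wed ✓
Aug: 31 days, starts Thu → 5 of Thu, Fri, Sat
Sep: 30 days, starts Sun → 5 of Sun, Mon ✓
Oct: 31 days, starts Tue → 5 of Tue, Wed, Thu
Nov: 30 days, starts Fri → 5 of Fri, Sat
Dec: 31 days, starts Sun → 5 of Sun, Mon, Tue ✓
Months with five Mondays: Jan, Apr, Jul, Sep, Dec.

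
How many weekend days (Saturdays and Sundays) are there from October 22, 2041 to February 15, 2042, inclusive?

October 22, 2041 is a Tuesday.
From October 22, 2041 to February 15, 2042 is 117 days inclusive.
117 = 7 × 16 + 5, so there are 16 full weeks plus 5 extra days.
Each full week contributes 2 weekend days (Sat, Sun): 16 × 2 = 32.
The 5 extra days are Tue, Wed, Thu, Fri, Sat — 1 of them qualifies.
Total: 32 + 1 = 33.

33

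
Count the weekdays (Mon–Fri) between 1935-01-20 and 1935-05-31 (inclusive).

1935-01-20 is a Sunday.
That's 132 days from start to end, counting both.
132 = 7 × 18 + 6, so there are 18 full weeks plus 6 extra days.
Each full week contributes 5 weekdays (Mon–Fri): 18 × 5 = 90.
The 6 extra days are Sunday, Monday, Tuesday, Wednesday, Thursday, Friday — 5 of them qualify.
Total: 90 + 5 = 95.

95 weekdays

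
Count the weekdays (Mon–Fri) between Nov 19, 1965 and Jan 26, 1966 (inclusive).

49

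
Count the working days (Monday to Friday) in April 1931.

22 weekdays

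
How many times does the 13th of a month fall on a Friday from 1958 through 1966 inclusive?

15

Friday-the-13ths by year:
1958: Jun
1959: Feb, Mar, Nov
1960: May
1961: Jan, Oct
1962: Apr, Jul
1963: Sep, Dec
1964: Mar, Nov
1965: Aug
1966: May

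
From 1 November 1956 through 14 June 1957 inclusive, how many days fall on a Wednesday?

32 Wednesdays

1 November 1956 is a Thursday.
From 1 November 1956 to 14 June 1957 is 226 days inclusive.
226 = 7 × 32 + 2, so there are 32 full weeks plus 2 extra days.
Each full week contributes one Wednesday: 32 so far.
The 2 extra days are Thu, Fri — none qualify.
Total: 32 + 0 = 32.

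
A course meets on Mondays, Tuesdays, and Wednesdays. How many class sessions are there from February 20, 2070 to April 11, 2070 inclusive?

February 20, 2070 is a Thursday.
That's 51 days from start to end, counting both.
51 = 7 × 7 + 2, so there are 7 full weeks plus 2 extra days.
Each full week contributes 3 days from the set (Mon, Tue, Wed): 7 × 3 = 21.
The 2 extra days are Thu, Fri — none qualify.
Total: 21 + 0 = 21.

21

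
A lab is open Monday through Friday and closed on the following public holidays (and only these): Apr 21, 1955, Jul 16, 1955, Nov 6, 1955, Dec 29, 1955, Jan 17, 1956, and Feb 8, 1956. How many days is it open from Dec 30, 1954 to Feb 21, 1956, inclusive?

295

Dec 30, 1954 is a Thursday.
From Dec 30, 1954 to Feb 21, 1956 is 419 days inclusive.
419 = 7 × 59 + 6, so there are 59 full weeks plus 6 extra days.
Each full week contributes 5 weekdays (Mon–Fri): 59 × 5 = 295.
The 6 extra days are Thursday, Friday, Saturday, Sunday, Monday, Tuesday — 4 of them qualify.
Total: 295 + 4 = 299.
Holidays: Apr 21, 1955 (Thu); Jul 16, 1955 (Sat); Nov 6, 1955 (Sun); Dec 29, 1955 (Thu); Jan 17, 1956 (Tue); Feb 8, 1956 (Wed).
4 of the 6 holidays fall on weekdays; the rest are weekends and were already excluded.
Business days: 299 − 4 = 295.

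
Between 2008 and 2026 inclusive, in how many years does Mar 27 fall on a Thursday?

Day of week of March 27 in each year:
2008: Thu ✓, 2009: Fri, 2010: Sat, 2011: Sun, 2012: Tue, 2013: Wed, 2014: Thu ✓, 2015: Fri, 2016: Sun, 2017: Mon, 2018: Tue, 2019: Wed, 2020: Fri, 2021: Sat, 2022: Sun, 2023: Mon, 2024: Wed, 2025: Thu ✓, 2026: Fri
Thursdays: 2008, 2014, 2025.

3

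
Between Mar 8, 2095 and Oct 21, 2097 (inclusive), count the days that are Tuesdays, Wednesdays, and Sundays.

411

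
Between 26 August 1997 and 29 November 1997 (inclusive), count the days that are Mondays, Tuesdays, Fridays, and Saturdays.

55

26 August 1997 is a Tuesday.
The range spans 96 days (inclusive of both endpoints).
96 = 7 × 13 + 5, so there are 13 full weeks plus 5 extra days.
Each full week contributes 4 days from the set (Mon, Tue, Fri, Sat): 13 × 4 = 52.
The 5 extra days are Tuesday, Wednesday, Thursday, Friday, Saturday — 3 of them qualify.
Total: 52 + 3 = 55.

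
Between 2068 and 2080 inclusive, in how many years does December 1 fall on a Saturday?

2

Day of week of December 1 in each year:
2068: Sat ✓, 2069: Sun, 2070: Mon, 2071: Tue, 2072: Thu, 2073: Fri, 2074: Sat ✓, 2075: Sun, 2076: Tue, 2077: Wed, 2078: Thu, 2079: Fri, 2080: Sun
Saturdays: 2068, 2074.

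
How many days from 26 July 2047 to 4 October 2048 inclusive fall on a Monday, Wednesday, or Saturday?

187

26 July 2047 is a Friday.
The range spans 437 days (inclusive of both endpoints).
437 = 7 × 62 + 3, so there are 62 full weeks plus 3 extra days.
Each full week contributes 3 days from the set (Mon, Wed, Sat): 62 × 3 = 186.
The 3 extra days are Fri, Sat, Sun — 1 of them qualifies.
Total: 186 + 1 = 187.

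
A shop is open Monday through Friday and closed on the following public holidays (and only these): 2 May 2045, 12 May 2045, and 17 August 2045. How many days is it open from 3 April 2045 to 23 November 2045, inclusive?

3 April 2045 is a Monday.
From 3 April 2045 to 23 November 2045 is 235 days inclusive.
235 = 7 × 33 + 4, so there are 33 full weeks plus 4 extra days.
Each full week contributes 5 weekdays (Mon–Fri): 33 × 5 = 165.
The 4 extra days are Mon, Tue, Wed, Thu — 4 of them qualify.
Total: 165 + 4 = 169.
Holidays: 2 May 2045 (Tue); 12 May 2045 (Fri); 17 August 2045 (Thu).
All 3 holidays fall on weekdays, so subtract 3.
Business days: 169 − 3 = 166.

166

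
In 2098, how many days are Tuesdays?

52

Jan 1, 2098 is a Wednesday.
From Jan 1, 2098 to Dec 31, 2098 is 365 days inclusive.
365 = 7 × 52 + 1, so there are 52 full weeks plus 1 extra day.
Each full week contributes one Tuesday: 52 so far.
The 1 extra day is Wed — none qualify.
Total: 52 + 0 = 52.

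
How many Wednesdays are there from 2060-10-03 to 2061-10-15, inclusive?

54

2060-10-03 is a Sunday.
The range spans 378 days (inclusive of both endpoints).
378 = 7 × 54, so the span is exactly 54 full weeks.
Each full week contributes one Wednesday: 54 so far.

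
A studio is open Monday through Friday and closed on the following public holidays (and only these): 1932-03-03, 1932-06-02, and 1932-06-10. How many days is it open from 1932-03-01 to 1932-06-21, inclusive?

1932-03-01 is a Tuesday.
That's 113 days from start to end, counting both.
113 = 7 × 16 + 1, so there are 16 full weeks plus 1 extra day.
Each full week contributes 5 weekdays (Mon–Fri): 16 × 5 = 80.
The 1 extra day is Tuesday — 1 of them qualifies.
Total: 80 + 1 = 81.
Holidays: 1932-03-03 (Thu); 1932-06-02 (Thu); 1932-06-10 (Fri).
All 3 holidays fall on weekdays, so subtract 3.
Business days: 81 − 3 = 78.

78 working days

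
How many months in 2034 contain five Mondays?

4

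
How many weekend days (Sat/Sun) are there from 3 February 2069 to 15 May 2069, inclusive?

29

3 February 2069 is a Sunday.
From 3 February 2069 to 15 May 2069 is 102 days inclusive.
102 = 7 × 14 + 4, so there are 14 full weeks plus 4 extra days.
Each full week contributes 2 weekend days (Sat, Sun): 14 × 2 = 28.
The 4 extra days are Sunday, Monday, Tuesday, Wednesday — 1 of them qualifies.
Total: 28 + 1 = 29.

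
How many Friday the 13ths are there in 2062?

The 13th falls on a Friday when the month's 13th has weekday Fri.
Jan 13 is Fri ✓; Feb 13 is Mon; Mar 13 is Mon; Apr 13 is Thu; May 13 is Sat; Jun 13 is Tue; Jul 13 is Thu; Aug 13 is Sun; Sep 13 is Wed; Oct 13 is Fri ✓; Nov 13 is Mon; Dec 13 is Wed.
Friday the 13ths: Jan, Oct.

2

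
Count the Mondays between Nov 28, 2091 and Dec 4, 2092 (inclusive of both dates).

Nov 28, 2091 is a Wednesday.
The range spans 373 days (inclusive of both endpoints).
373 = 7 × 53 + 2, so there are 53 full weeks plus 2 extra days.
Each full week contributes one Monday: 53 so far.
The 2 extra days are Wednesday, Thursday — none qualify.
Total: 53 + 0 = 53.

53 Mondays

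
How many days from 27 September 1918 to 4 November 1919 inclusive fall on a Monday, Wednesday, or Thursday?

172

27 September 1918 is a Friday.
That's 404 days from start to end, counting both.
404 = 7 × 57 + 5, so there are 57 full weeks plus 5 extra days.
Each full week contributes 3 days from the set (Mon, Wed, Thu): 57 × 3 = 171.
The 5 extra days are Fri, Sat, Sun, Mon, Tue — 1 of them qualifies.
Total: 171 + 1 = 172.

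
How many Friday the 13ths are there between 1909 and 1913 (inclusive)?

Friday-the-13ths by year:
1909: Aug
1910: May
1911: Jan, Oct
1912: Sep, Dec
1913: Jun

7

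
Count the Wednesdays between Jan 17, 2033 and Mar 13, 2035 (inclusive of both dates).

112 Wednesdays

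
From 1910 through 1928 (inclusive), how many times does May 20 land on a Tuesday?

3

Day of week of May 20 in each year:
1910: Fri, 1911: Sat, 1912: Mon, 1913: Tue ✓, 1914: Wed, 1915: Thu, 1916: Sat, 1917: Sun, 1918: Mon, 1919: Tue ✓, 1920: Thu, 1921: Fri, 1922: Sat, 1923: Sun, 1924: Tue ✓, 1925: Wed, 1926: Thu, 1927: Fri, 1928: Sun
Tuesdays: 1913, 1919, 1924.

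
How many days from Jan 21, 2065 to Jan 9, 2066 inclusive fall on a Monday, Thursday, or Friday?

152

Jan 21, 2065 is a Wednesday.
The range spans 354 days (inclusive of both endpoints).
354 = 7 × 50 + 4, so there are 50 full weeks plus 4 extra days.
Each full week contributes 3 days from the set (Mon, Thu, Fri): 50 × 3 = 150.
The 4 extra days are Wed, Thu, Fri, Sat — 2 of them qualify.
Total: 150 + 2 = 152.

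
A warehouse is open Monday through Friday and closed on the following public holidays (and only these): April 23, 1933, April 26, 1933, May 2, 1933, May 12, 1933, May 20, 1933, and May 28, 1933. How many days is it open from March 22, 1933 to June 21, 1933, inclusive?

63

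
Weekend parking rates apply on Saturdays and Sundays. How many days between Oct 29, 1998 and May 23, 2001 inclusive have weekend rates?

268

Oct 29, 1998 is a Thursday.
The range spans 938 days (inclusive of both endpoints).
938 = 7 × 134, so the span is exactly 134 full weeks.
Each full week contributes 2 weekend days (Sat, Sun): 134 × 2 = 268.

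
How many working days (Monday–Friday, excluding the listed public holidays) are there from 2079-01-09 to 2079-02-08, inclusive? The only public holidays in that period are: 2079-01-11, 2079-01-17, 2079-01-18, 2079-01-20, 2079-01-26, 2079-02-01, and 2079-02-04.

2079-01-09 is a Monday.
The range spans 31 days (inclusive of both endpoints).
31 = 7 × 4 + 3, so there are 4 full weeks plus 3 extra days.
Each full week contributes 5 weekdays (Mon–Fri): 4 × 5 = 20.
The 3 extra days are Mon, Tue, Wed — 3 of them qualify.
Total: 20 + 3 = 23.
Holidays: 2079-01-11 (Wed); 2079-01-17 (Tue); 2079-01-18 (Wed); 2079-01-20 (Fri); 2079-01-26 (Thu); 2079-02-01 (Wed); 2079-02-04 (Sat).
6 of the 7 holidays fall on weekdays; the rest are weekends and were already excluded.
Business days: 23 − 6 = 17.

17 working days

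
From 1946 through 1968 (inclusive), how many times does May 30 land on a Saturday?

3

Day of week of May 30 in each year:
1946: Thu, 1947: Fri, 1948: Sun, 1949: Mon, 1950: Tue, 1951: Wed, 1952: Fri, 1953: Sat ✓, 1954: Sun, 1955: Mon, 1956: Wed, 1957: Thu, 1958: Fri, 1959: Sat ✓, 1960: Mon, 1961: Tue, 1962: Wed, 1963: Thu, 1964: Sat ✓, 1965: Sun, 1966: Mon, 1967: Tue, 1968: Thu
Saturdays: 1953, 1959, 1964.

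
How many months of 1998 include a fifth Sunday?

4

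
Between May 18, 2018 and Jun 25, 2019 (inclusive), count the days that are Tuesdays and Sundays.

116

May 18, 2018 is a Friday.
From May 18, 2018 to Jun 25, 2019 is 404 days inclusive.
404 = 7 × 57 + 5, so there are 57 full weeks plus 5 extra days.
Each full week contributes 2 days from the set (Tue, Sun): 57 × 2 = 114.
The 5 extra days are Friday, Saturday, Sunday, Monday, Tuesday — 2 of them qualify.
Total: 114 + 2 = 116.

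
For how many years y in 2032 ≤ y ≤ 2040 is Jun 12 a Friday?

1

Day of week of June 12 in each year:
2032: Sat, 2033: Sun, 2034: Mon, 2035: Tue, 2036: Thu, 2037: Fri ✓, 2038: Sat, 2039: Sun, 2040: Tue
Fridays: 2037.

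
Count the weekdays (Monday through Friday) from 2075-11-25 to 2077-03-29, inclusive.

351 weekdays

2075-11-25 is a Monday.
The range spans 491 days (inclusive of both endpoints).
491 = 7 × 70 + 1, so there are 70 full weeks plus 1 extra day.
Each full week contributes 5 weekdays (Mon–Fri): 70 × 5 = 350.
The 1 extra day is Mon — 1 of them qualifies.
Total: 350 + 1 = 351.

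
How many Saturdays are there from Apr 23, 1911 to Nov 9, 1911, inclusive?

28

Apr 23, 1911 is a Sunday.
That's 201 days from start to end, counting both.
201 = 7 × 28 + 5, so there are 28 full weeks plus 5 extra days.
Each full week contributes one Saturday: 28 so far.
The 5 extra days are Sun, Mon, Tue, Wed, Thu — none qualify.
Total: 28 + 0 = 28.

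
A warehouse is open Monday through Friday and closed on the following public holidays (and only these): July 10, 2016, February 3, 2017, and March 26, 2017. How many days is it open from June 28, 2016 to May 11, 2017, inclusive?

227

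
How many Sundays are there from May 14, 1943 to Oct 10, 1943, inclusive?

May 14, 1943 is a Friday.
From May 14, 1943 to Oct 10, 1943 is 150 days inclusive.
150 = 7 × 21 + 3, so there are 21 full weeks plus 3 extra days.
Each full week contributes one Sunday: 21 so far.
The 3 extra days are Fri, Sat, Sun — 1 of them qualifies.
Total: 21 + 1 = 22.

22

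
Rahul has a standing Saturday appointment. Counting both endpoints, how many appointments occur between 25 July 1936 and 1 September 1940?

25 July 1936 is a Saturday.
That's 1500 days from start to end, counting both.
1500 = 7 × 214 + 2, so there are 214 full weeks plus 2 extra days.
Each full week contributes one Saturday: 214 so far.
The 2 extra days are Saturday, Sunday — 1 of them qualifies.
Total: 214 + 1 = 215.

215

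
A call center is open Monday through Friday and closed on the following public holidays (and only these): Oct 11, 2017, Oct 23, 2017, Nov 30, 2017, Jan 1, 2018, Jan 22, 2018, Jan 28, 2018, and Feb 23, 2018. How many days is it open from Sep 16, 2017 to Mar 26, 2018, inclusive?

130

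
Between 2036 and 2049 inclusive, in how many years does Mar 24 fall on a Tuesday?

3

Day of week of March 24 in each year:
2036: Mon, 2037: Tue ✓, 2038: Wed, 2039: Thu, 2040: Sat, 2041: Sun, 2042: Mon, 2043: Tue ✓, 2044: Thu, 2045: Fri, 2046: Sat, 2047: Sun, 2048: Tue ✓, 2049: Wed
Tuesdays: 2037, 2043, 2048.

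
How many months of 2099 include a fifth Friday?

A month has five Fridays exactly when Friday falls within its first (length − 28) days.
Jan: 31 days, starts Thu → 5 of Thu, Fri, Sat ✓
Feb: 28 days, starts Sun → 5 of (none)
Mar: 31 days, starts Sun → 5 of Sun, Mon, Tue
Apr: 30 days, starts Wed → 5 of Wed, Thu
May: 31 days, starts Fri → 5 of Fri, Sat, Sun ✓
Jun: 30 days, starts Mon → 5 of Mon, Tue
Jul: 31 days, starts Wed → 5 of Wed, Thu, Fri ✓
Aug: 31 days, starts Sat → 5 of Sat, Sun, Mon
Sep: 30 days, starts Tue → 5 of Tue, Wed
Oct: 31 days, starts Thu → 5 of Thu, Fri, Sat ✓
Nov: 30 days, starts Sun → 5 of Sun, Mon
Dec: 31 days, starts Tue → 5 of Tue, Wed, Thu
Months with five Fridays: Jan, May, Jul, Oct.

4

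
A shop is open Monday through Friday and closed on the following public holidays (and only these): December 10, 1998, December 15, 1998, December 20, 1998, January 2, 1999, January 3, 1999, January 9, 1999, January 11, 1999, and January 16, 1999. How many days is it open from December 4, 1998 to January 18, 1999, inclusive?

29

December 4, 1998 is a Friday.
From December 4, 1998 to January 18, 1999 is 46 days inclusive.
46 = 7 × 6 + 4, so there are 6 full weeks plus 4 extra days.
Each full week contributes 5 weekdays (Mon–Fri): 6 × 5 = 30.
The 4 extra days are Friday, Saturday, Sunday, Monday — 2 of them qualify.
Total: 30 + 2 = 32.
Holidays: December 10, 1998 (Thu); December 15, 1998 (Tue); December 20, 1998 (Sun); January 2, 1999 (Sat); January 3, 1999 (Sun); January 9, 1999 (Sat); January 11, 1999 (Mon); January 16, 1999 (Sat).
3 of the 8 holidays fall on weekdays; the rest are weekends and were already excluded.
Business days: 32 − 3 = 29.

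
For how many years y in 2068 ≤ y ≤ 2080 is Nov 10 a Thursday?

2

Day of week of November 10 in each year:
2068: Sat, 2069: Sun, 2070: Mon, 2071: Tue, 2072: Thu ✓, 2073: Fri, 2074: Sat, 2075: Sun, 2076: Tue, 2077: Wed, 2078: Thu ✓, 2079: Fri, 2080: Sun
Thursdays: 2072, 2078.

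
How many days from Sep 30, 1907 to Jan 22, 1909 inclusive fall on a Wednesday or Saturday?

137

Sep 30, 1907 is a Monday.
That's 481 days from start to end, counting both.
481 = 7 × 68 + 5, so there are 68 full weeks plus 5 extra days.
Each full week contributes 2 days from the set (Wed, Sat): 68 × 2 = 136.
The 5 extra days are Monday, Tuesday, Wednesday, Thursday, Friday — 1 of them qualifies.
Total: 136 + 1 = 137.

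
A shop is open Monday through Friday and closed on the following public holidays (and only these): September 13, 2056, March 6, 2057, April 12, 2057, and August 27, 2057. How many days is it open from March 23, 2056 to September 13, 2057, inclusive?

March 23, 2056 is a Thursday.
The range spans 540 days (inclusive of both endpoints).
540 = 7 × 77 + 1, so there are 77 full weeks plus 1 extra day.
Each full week contributes 5 weekdays (Mon–Fri): 77 × 5 = 385.
The 1 extra day is Thursday — 1 of them qualifies.
Total: 385 + 1 = 386.
Holidays: September 13, 2056 (Wed); March 6, 2057 (Tue); April 12, 2057 (Thu); August 27, 2057 (Mon).
All 4 holidays fall on weekdays, so subtract 4.
Business days: 386 − 4 = 382.

382 business days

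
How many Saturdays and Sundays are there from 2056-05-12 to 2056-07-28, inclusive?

22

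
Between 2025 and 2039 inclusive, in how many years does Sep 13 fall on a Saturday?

Day of week of September 13 in each year:
2025: Sat ✓, 2026: Sun, 2027: Mon, 2028: Wed, 2029: Thu, 2030: Fri, 2031: Sat ✓, 2032: Mon, 2033: Tue, 2034: Wed, 2035: Thu, 2036: Sat ✓, 2037: Sun, 2038: Mon, 2039: Tue
Saturdays: 2025, 2031, 2036.

3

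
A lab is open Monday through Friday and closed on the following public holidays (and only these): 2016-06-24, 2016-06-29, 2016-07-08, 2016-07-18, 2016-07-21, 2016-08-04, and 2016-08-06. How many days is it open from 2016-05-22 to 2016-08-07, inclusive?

49

2016-05-22 is a Sunday.
That's 78 days from start to end, counting both.
78 = 7 × 11 + 1, so there are 11 full weeks plus 1 extra day.
Each full week contributes 5 weekdays (Mon–Fri): 11 × 5 = 55.
The 1 extra day is Sun — none qualify.
Total: 55 + 0 = 55.
Holidays: 2016-06-24 (Fri); 2016-06-29 (Wed); 2016-07-08 (Fri); 2016-07-18 (Mon); 2016-07-21 (Thu); 2016-08-04 (Thu); 2016-08-06 (Sat).
6 of the 7 holidays fall on weekdays; the rest are weekends and were already excluded.
Business days: 55 − 6 = 49.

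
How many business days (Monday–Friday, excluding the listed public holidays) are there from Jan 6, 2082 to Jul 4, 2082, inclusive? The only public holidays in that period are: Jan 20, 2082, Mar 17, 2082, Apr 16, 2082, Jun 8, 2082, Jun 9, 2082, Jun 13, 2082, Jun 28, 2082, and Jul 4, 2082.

Jan 6, 2082 is a Tuesday.
From Jan 6, 2082 to Jul 4, 2082 is 180 days inclusive.
180 = 7 × 25 + 5, so there are 25 full weeks plus 5 extra days.
Each full week contributes 5 weekdays (Mon–Fri): 25 × 5 = 125.
The 5 extra days are Tue, Wed, Thu, Fri, Sat — 4 of them qualify.
Total: 125 + 4 = 129.
Holidays: Jan 20, 2082 (Tue); Mar 17, 2082 (Tue); Apr 16, 2082 (Thu); Jun 8, 2082 (Mon); Jun 9, 2082 (Tue); Jun 13, 2082 (Sat); Jun 28, 2082 (Sun); Jul 4, 2082 (Sat).
5 of the 8 holidays fall on weekdays; the rest are weekends and were already excluded.
Business days: 129 − 5 = 124.

124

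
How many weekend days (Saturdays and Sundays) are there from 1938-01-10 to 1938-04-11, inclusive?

26

1938-01-10 is a Monday.
The range spans 92 days (inclusive of both endpoints).
92 = 7 × 13 + 1, so there are 13 full weeks plus 1 extra day.
Each full week contributes 2 weekend days (Sat, Sun): 13 × 2 = 26.
The 1 extra day is Monday — none qualify.
Total: 26 + 0 = 26.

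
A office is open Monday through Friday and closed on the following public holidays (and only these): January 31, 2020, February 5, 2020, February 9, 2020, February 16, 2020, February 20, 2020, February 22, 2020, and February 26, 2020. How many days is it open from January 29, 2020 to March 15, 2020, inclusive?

29

January 29, 2020 is a Wednesday.
That's 47 days from start to end, counting both.
47 = 7 × 6 + 5, so there are 6 full weeks plus 5 extra days.
Each full week contributes 5 weekdays (Mon–Fri): 6 × 5 = 30.
The 5 extra days are Wed, Thu, Fri, Sat, Sun — 3 of them qualify.
Total: 30 + 3 = 33.
Holidays: January 31, 2020 (Fri); February 5, 2020 (Wed); February 9, 2020 (Sun); February 16, 2020 (Sun); February 20, 2020 (Thu); February 22, 2020 (Sat); February 26, 2020 (Wed).
4 of the 7 holidays fall on weekdays; the rest are weekends and were already excluded.
Business days: 33 − 4 = 29.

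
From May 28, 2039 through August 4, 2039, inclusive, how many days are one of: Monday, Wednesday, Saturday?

May 28, 2039 is a Saturday.
The range spans 69 days (inclusive of both endpoints).
69 = 7 × 9 + 6, so there are 9 full weeks plus 6 extra days.
Each full week contributes 3 days from the set (Mon, Wed, Sat): 9 × 3 = 27.
The 6 extra days are Sat, Sun, Mon, Tue, Wed, Thu — 3 of them qualify.
Total: 27 + 3 = 30.

30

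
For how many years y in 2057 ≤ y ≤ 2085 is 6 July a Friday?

5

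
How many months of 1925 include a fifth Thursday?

5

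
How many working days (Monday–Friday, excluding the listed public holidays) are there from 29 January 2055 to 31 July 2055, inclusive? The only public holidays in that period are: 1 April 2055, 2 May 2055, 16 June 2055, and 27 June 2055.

29 January 2055 is a Friday.
The range spans 184 days (inclusive of both endpoints).
184 = 7 × 26 + 2, so there are 26 full weeks plus 2 extra days.
Each full week contributes 5 weekdays (Mon–Fri): 26 × 5 = 130.
The 2 extra days are Friday, Saturday — 1 of them qualifies.
Total: 130 + 1 = 131.
Holidays: 1 April 2055 (Thu); 2 May 2055 (Sun); 16 June 2055 (Wed); 27 June 2055 (Sun).
2 of the 4 holidays fall on weekdays; the rest are weekends and were already excluded.
Business days: 131 − 2 = 129.

129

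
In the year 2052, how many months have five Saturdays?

4

A month has five Saturdays exactly when Saturday falls within its first (length − 28) days.
Jan: 31 days, starts Mon → 5 of Mon, Tue, Wed
Feb: 29 days, starts Thu → 5 of Thu
Mar: 31 days, starts Fri → 5 of Fri, Sat, Sun ✓
Apr: 30 days, starts Mon → 5 of Mon, Tue
May: 31 days, starts Wed → 5 of Wed, Thu, Fri
Jun: 30 days, starts Sat → 5 of Sat, Sun ✓
Jul: 31 days, starts Mon → 5 of Mon, Tue, Wed
Aug: 31 days, starts Thu → 5 of Thu, Fri, Sat ✓
Sep: 30 days, starts Sun → 5 of Sun, Mon
Oct: 31 days, starts Tue → 5 of Tue, Wed, Thu
Nov: 30 days, starts Fri → 5 of Fri, Sat ✓
Dec: 31 days, starts Sun → 5 of Sun, Mon, Tue
Months with five Saturdays: Mar, Jun, Aug, Nov.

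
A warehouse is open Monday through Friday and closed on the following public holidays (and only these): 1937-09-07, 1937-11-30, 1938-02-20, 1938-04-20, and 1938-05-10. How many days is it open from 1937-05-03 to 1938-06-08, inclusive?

1937-05-03 is a Monday.
That's 402 days from start to end, counting both.
402 = 7 × 57 + 3, so there are 57 full weeks plus 3 extra days.
Each full week contributes 5 weekdays (Mon–Fri): 57 × 5 = 285.
The 3 extra days are Mon, Tue, Wed — 3 of them qualify.
Total: 285 + 3 = 288.
Holidays: 1937-09-07 (Tue); 1937-11-30 (Tue); 1938-02-20 (Sun); 1938-04-20 (Wed); 1938-05-10 (Tue).
4 of the 5 holidays fall on weekdays; the rest are weekends and were already excluded.
Business days: 288 − 4 = 284.

284 business days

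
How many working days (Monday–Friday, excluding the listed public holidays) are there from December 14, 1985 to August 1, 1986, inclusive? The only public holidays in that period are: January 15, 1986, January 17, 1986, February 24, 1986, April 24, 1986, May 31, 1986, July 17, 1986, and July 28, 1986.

159

December 14, 1985 is a Saturday.
From December 14, 1985 to August 1, 1986 is 231 days inclusive.
231 = 7 × 33, so the span is exactly 33 full weeks.
Each full week contributes 5 weekdays (Mon–Fri): 33 × 5 = 165.
Total: 165.
Holidays: January 15, 1986 (Wed); January 17, 1986 (Fri); February 24, 1986 (Mon); April 24, 1986 (Thu); May 31, 1986 (Sat); July 17, 1986 (Thu); July 28, 1986 (Mon).
6 of the 7 holidays fall on weekdays; the rest are weekends and were already excluded.
Business days: 165 − 6 = 159.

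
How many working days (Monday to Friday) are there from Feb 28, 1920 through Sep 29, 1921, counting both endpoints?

Feb 28, 1920 is a Saturday.
From Feb 28, 1920 to Sep 29, 1921 is 580 days inclusive.
580 = 7 × 82 + 6, so there are 82 full weeks plus 6 extra days.
Each full week contributes 5 weekdays (Mon–Fri): 82 × 5 = 410.
The 6 extra days are Sat, Sun, Mon, Tue, Wed, Thu — 4 of them qualify.
Total: 410 + 4 = 414.

414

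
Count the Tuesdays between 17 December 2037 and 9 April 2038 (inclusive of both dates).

16 Tuesdays

17 December 2037 is a Thursday.
From 17 December 2037 to 9 April 2038 is 114 days inclusive.
114 = 7 × 16 + 2, so there are 16 full weeks plus 2 extra days.
Each full week contributes one Tuesday: 16 so far.
The 2 extra days are Thu, Fri — none qualify.
Total: 16 + 0 = 16.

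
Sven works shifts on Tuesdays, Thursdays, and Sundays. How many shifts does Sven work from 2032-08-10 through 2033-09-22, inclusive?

176

2032-08-10 is a Tuesday.
From 2032-08-10 to 2033-09-22 is 409 days inclusive.
409 = 7 × 58 + 3, so there are 58 full weeks plus 3 extra days.
Each full week contributes 3 days from the set (Tue, Thu, Sun): 58 × 3 = 174.
The 3 extra days are Tuesday, Wednesday, Thursday — 2 of them qualify.
Total: 174 + 2 = 176.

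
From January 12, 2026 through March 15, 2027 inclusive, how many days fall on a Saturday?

61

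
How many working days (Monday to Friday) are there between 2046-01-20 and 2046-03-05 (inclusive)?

31

2046-01-20 is a Saturday.
That's 45 days from start to end, counting both.
45 = 7 × 6 + 3, so there are 6 full weeks plus 3 extra days.
Each full week contributes 5 weekdays (Mon–Fri): 6 × 5 = 30.
The 3 extra days are Saturday, Sunday, Monday — 1 of them qualifies.
Total: 30 + 1 = 31.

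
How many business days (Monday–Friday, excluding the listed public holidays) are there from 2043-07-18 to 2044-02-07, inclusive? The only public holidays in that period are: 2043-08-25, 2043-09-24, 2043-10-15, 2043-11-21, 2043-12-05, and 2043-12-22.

141 business days

2043-07-18 is a Saturday.
That's 205 days from start to end, counting both.
205 = 7 × 29 + 2, so there are 29 full weeks plus 2 extra days.
Each full week contributes 5 weekdays (Mon–Fri): 29 × 5 = 145.
The 2 extra days are Sat, Sun — none qualify.
Total: 145 + 0 = 145.
Holidays: 2043-08-25 (Tue); 2043-09-24 (Thu); 2043-10-15 (Thu); 2043-11-21 (Sat); 2043-12-05 (Sat); 2043-12-22 (Tue).
4 of the 6 holidays fall on weekdays; the rest are weekends and were already excluded.
Business days: 145 − 4 = 141.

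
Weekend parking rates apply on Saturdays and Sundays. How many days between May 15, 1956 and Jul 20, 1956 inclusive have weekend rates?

18

May 15, 1956 is a Tuesday.
The range spans 67 days (inclusive of both endpoints).
67 = 7 × 9 + 4, so there are 9 full weeks plus 4 extra days.
Each full week contributes 2 weekend days (Sat, Sun): 9 × 2 = 18.
The 4 extra days are Tue, Wed, Thu, Fri — none qualify.
Total: 18 + 0 = 18.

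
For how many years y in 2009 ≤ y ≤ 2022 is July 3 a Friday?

Day of week of July 3 in each year:
2009: Fri ✓, 2010: Sat, 2011: Sun, 2012: Tue, 2013: Wed, 2014: Thu, 2015: Fri ✓, 2016: Sun, 2017: Mon, 2018: Tue, 2019: Wed, 2020: Fri ✓, 2021: Sat, 2022: Sun
Fridays: 2009, 2015, 2020.

3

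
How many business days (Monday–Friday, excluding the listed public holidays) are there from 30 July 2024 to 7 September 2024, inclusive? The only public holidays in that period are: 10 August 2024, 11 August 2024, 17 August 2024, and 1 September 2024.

29 business days

30 July 2024 is a Tuesday.
From 30 July 2024 to 7 September 2024 is 40 days inclusive.
40 = 7 × 5 + 5, so there are 5 full weeks plus 5 extra days.
Each full week contributes 5 weekdays (Mon–Fri): 5 × 5 = 25.
The 5 extra days are Tuesday, Wednesday, Thursday, Friday, Saturday — 4 of them qualify.
Total: 25 + 4 = 29.
Holidays: 10 August 2024 (Sat); 11 August 2024 (Sun); 17 August 2024 (Sat); 1 September 2024 (Sun).
None of the 4 holidays fall on a weekday, so nothing to subtract.
Business days: 29 − 0 = 29.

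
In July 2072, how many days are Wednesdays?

4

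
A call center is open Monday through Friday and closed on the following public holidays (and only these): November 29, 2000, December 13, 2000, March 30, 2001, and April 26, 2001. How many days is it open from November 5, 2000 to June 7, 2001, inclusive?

150

November 5, 2000 is a Sunday.
That's 215 days from start to end, counting both.
215 = 7 × 30 + 5, so there are 30 full weeks plus 5 extra days.
Each full week contributes 5 weekdays (Mon–Fri): 30 × 5 = 150.
The 5 extra days are Sun, Mon, Tue, Wed, Thu — 4 of them qualify.
Total: 150 + 4 = 154.
Holidays: November 29, 2000 (Wed); December 13, 2000 (Wed); March 30, 2001 (Fri); April 26, 2001 (Thu).
All 4 holidays fall on weekdays, so subtract 4.
Business days: 154 − 4 = 150.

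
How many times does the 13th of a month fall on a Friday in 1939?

2

The 13th falls on a Friday when the month's 13th has weekday Fri.
Jan 13 is Fri ✓; Feb 13 is Mon; Mar 13 is Mon; Apr 13 is Thu; May 13 is Sat; Jun 13 is Tue; Jul 13 is Thu; Aug 13 is Sun; Sep 13 is Wed; Oct 13 is Fri ✓; Nov 13 is Mon; Dec 13 is Wed.
Friday the 13ths: Jan, Oct.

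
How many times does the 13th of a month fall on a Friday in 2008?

The 13th falls on a Friday when the month's 13th has weekday Fri.
Jan 13 is Sun; Feb 13 is Wed; Mar 13 is Thu; Apr 13 is Sun; May 13 is Tue; Jun 13 is Fri ✓; Jul 13 is Sun; Aug 13 is Wed; Sep 13 is Sat; Oct 13 is Mon; Nov 13 is Thu; Dec 13 is Sat.
Friday the 13ths: Jun.

1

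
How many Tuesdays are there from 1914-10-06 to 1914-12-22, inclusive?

1914-10-06 is a Tuesday.
That's 78 days from start to end, counting both.
78 = 7 × 11 + 1, so there are 11 full weeks plus 1 extra day.
Each full week contributes one Tuesday: 11 so far.
The 1 extra day is Tue — 1 of them qualifies.
Total: 11 + 1 = 12.

12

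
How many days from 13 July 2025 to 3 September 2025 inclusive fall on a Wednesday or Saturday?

13 July 2025 is a Sunday.
From 13 July 2025 to 3 September 2025 is 53 days inclusive.
53 = 7 × 7 + 4, so there are 7 full weeks plus 4 extra days.
Each full week contributes 2 days from the set (Wed, Sat): 7 × 2 = 14.
The 4 extra days are Sunday, Monday, Tuesday, Wednesday — 1 of them qualifies.
Total: 14 + 1 = 15.

15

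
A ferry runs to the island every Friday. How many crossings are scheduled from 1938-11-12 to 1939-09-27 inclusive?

45 Fridays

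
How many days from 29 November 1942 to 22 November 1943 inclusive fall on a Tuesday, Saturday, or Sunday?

154

29 November 1942 is a Sunday.
The range spans 359 days (inclusive of both endpoints).
359 = 7 × 51 + 2, so there are 51 full weeks plus 2 extra days.
Each full week contributes 3 days from the set (Tue, Sat, Sun): 51 × 3 = 153.
The 2 extra days are Sun, Mon — 1 of them qualifies.
Total: 153 + 1 = 154.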